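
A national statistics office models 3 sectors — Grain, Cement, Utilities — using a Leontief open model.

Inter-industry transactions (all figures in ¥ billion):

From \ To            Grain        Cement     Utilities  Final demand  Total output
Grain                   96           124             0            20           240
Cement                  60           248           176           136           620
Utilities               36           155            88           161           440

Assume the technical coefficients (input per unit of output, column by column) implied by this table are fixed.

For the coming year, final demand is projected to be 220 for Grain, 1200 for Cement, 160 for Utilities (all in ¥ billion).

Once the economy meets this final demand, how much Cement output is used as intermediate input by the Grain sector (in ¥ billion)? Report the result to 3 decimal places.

z_CG = 409.659

Technical coefficients a_ij = z_ij / X_j:
  a_GG = 96/240 = 0.40, a_CG = 60/240 = 0.25, a_UG = 36/240 = 0.15
  a_GC = 124/620 = 0.20, a_CC = 248/620 = 0.40, a_UC = 155/620 = 0.25
  a_GU = 0/440 = 0.00, a_CU = 176/440 = 0.40, a_UU = 88/440 = 0.20
I − A =
  [   0.60    -0.20     0.00]
  [  -0.25     0.60    -0.40]
  [  -0.15    -0.25     0.80]
Cofactors of I−A, C_ij = (−1)^(i+j)·(minor ij) (rows/columns in the sector order above):
  C_11 = (0.60)(0.80) − (-0.40)(-0.25) = 0.3800
  C_12 = −[(-0.25)(0.80) − (-0.40)(-0.15)] = 0.2600
  C_13 = (-0.25)(-0.25) − (0.60)(-0.15) = 0.1525
  C_21 = −[(-0.20)(0.80) − (0.00)(-0.25)] = 0.1600
  C_22 = (0.60)(0.80) − (0.00)(-0.15) = 0.4800
  C_23 = −[(0.60)(-0.25) − (-0.20)(-0.15)] = 0.1800
  C_31 = (-0.20)(-0.40) − (0.00)(0.60) = 0.0800
  C_32 = −[(0.60)(-0.40) − (0.00)(-0.25)] = 0.2400
  C_33 = (0.60)(0.60) − (-0.20)(-0.25) = 0.3100
det(I−A) = Σ_j (I−A)_1j·C_1j = (0.60)(0.3800) + (-0.20)(0.2600) + (0.00)(0.1525) = 0.1760
adj(I−A) = Cᵀ =
  [ 0.3800   0.1600   0.0800]
  [ 0.2600   0.4800   0.2400]
  [ 0.1525   0.1800   0.3100]
(I − A)⁻¹ = adj(I−A) / det(I−A) ≈
  [   2.1591     0.9091     0.4545]
  [   1.4773     2.7273     1.3636]
  [   0.8665     1.0227     1.7614]
First solve x = (I − A)⁻¹ d = adj(I−A)·d / det(I−A); in particular x_G = (0.3800·220 + 0.1600·1200 + 0.0800·160) / 0.1760 = 288.40 / 0.1760 ≈ 1638.63636.
Intermediate flow from C to G: z_CG = a_CG · x_G = 0.25 × 288.40 / 0.1760 = 72.10 / 0.1760 ≈ 409.659.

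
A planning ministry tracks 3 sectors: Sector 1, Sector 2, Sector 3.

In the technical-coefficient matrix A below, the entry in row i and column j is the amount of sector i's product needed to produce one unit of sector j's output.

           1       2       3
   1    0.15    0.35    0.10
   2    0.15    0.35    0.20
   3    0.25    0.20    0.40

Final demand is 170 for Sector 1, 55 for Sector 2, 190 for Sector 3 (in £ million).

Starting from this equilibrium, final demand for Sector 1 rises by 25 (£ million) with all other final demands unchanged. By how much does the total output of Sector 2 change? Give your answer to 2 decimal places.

Δx_2 = 15.27

I − A =
  [   0.85    -0.35    -0.10]
  [  -0.15     0.65    -0.20]
  [  -0.25    -0.20     0.60]
Cofactors of I−A, C_ij = (−1)^(i+j)·(minor ij) (rows/columns in the sector order above):
  C_11 = (0.65)(0.60) − (-0.20)(-0.20) = 0.3500
  C_12 = −[(-0.15)(0.60) − (-0.20)(-0.25)] = 0.1400
  C_13 = (-0.15)(-0.20) − (0.65)(-0.25) = 0.1925
  C_21 = −[(-0.35)(0.60) − (-0.10)(-0.20)] = 0.2300
  C_22 = (0.85)(0.60) − (-0.10)(-0.25) = 0.4850
  C_23 = −[(0.85)(-0.20) − (-0.35)(-0.25)] = 0.2575
  C_31 = (-0.35)(-0.20) − (-0.10)(0.65) = 0.1350
  C_32 = −[(0.85)(-0.20) − (-0.10)(-0.15)] = 0.1850
  C_33 = (0.85)(0.65) − (-0.35)(-0.15) = 0.5000
det(I−A) = Σ_j (I−A)_1j·C_1j = (0.85)(0.3500) + (-0.35)(0.1400) + (-0.10)(0.1925) = 0.22925
adj(I−A) = Cᵀ =
  [ 0.3500   0.2300   0.1350]
  [ 0.1400   0.4850   0.1850]
  [ 0.1925   0.2575   0.5000]
(I − A)⁻¹ = adj(I−A) / det(I−A) ≈
  [   1.5267     1.0033     0.5889]
  [   0.6107     2.1156     0.8070]
  [   0.8397     1.1232     2.1810]
Δx = (I − A)⁻¹ Δd with Δd having +25 in the Sector 1 component and 0 elsewhere.
So Δx_2 = L_21 · (+25), where L_21 = adj(I−A)_21 / det(I−A) = 0.1400 / 0.22925.
Δx_2 = 0.1400 × (+25) / 0.22925 = 3.50 / 0.22925 ≈ 15.27.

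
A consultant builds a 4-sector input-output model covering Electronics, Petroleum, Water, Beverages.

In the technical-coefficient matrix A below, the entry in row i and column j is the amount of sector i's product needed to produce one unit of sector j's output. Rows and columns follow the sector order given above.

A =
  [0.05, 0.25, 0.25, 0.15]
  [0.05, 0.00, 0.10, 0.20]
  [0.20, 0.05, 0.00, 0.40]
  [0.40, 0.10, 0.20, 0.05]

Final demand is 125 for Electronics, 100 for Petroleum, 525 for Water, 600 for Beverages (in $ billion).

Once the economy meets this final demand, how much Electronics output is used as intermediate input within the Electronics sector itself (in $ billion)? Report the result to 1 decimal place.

z_11 = 39.5

I − A =
  [   0.95    -0.25    -0.25    -0.15]
  [  -0.05     1.00    -0.10    -0.20]
  [  -0.20    -0.05     1.00    -0.40]
  [  -0.40    -0.10    -0.20     0.95]
Compute the cofactors C_ij = (−1)^(i+j)·(3×3 minor ij) of I−A; the adjugate is their transpose:
adj(I−A) = Cᵀ =
  [ 0.839250   0.255875   0.297750   0.311750]
  [ 0.166500   0.673000   0.155625   0.233500]
  [ 0.354375   0.170625   0.790875   0.424875]
  [ 0.445500   0.214500   0.308250   0.877125]
det(I−A) = Σ_j (I−A)_1j·C_1j = (0.95)(0.839250) + (-0.25)(0.166500) + (-0.25)(0.354375) + (-0.15)(0.445500) = 0.60024375
(I − A)⁻¹ = adj(I−A) / det(I−A) ≈
  [   1.3982     0.4263     0.4960     0.5194]
  [   0.2774     1.1212     0.2593     0.3890]
  [   0.5904     0.2843     1.3176     0.7078]
  [   0.7422     0.3574     0.5135     1.4613]
First solve x = (I − A)⁻¹ d = adj(I−A)·d / det(I−A); in particular x_1 = (0.839250·125 + 0.255875·100 + 0.297750·525 + 0.311750·600) / 0.60024375 = 473.8625 / 0.60024375 ≈ 789.450.
Intermediate flow from 1 to 1: z_11 = a_11 · x_1 = 0.05 × 473.8625 / 0.60024375 = 23.693125 / 0.60024375 ≈ 39.5.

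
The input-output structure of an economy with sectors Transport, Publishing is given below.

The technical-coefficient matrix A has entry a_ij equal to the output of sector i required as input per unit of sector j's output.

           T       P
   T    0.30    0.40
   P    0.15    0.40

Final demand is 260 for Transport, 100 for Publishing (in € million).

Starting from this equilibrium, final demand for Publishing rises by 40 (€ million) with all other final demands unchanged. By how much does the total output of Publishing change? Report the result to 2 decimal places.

Δx_P = 77.78

I − A =
  [   0.70    -0.40]
  [  -0.15     0.60]
det(I−A) = (0.70)(0.60) − (-0.40)(-0.15) = 0.3600
adj(I−A) = [[0.60, 0.40], [0.15, 0.70]]
(I − A)⁻¹ = adj(I−A) / det(I−A) ≈
  [   1.6667     1.1111]
  [   0.4167     1.9444]
Δx = (I − A)⁻¹ Δd with Δd having +40 in the Publishing component and 0 elsewhere.
So Δx_P = L_PP · (+40), where L_PP = adj(I−A)_PP / det(I−A) = 0.70 / 0.3600.
Δx_P = 0.70 × (+40) / 0.3600 = 28.00 / 0.3600 ≈ 77.78.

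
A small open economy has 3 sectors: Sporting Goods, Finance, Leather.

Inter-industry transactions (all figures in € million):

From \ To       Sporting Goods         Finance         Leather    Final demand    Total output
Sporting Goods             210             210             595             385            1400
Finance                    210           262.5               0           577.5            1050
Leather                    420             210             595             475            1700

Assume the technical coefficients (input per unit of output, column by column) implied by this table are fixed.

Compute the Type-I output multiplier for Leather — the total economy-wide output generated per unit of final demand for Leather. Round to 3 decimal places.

m_3 = 3.018

Technical coefficients a_ij = z_ij / X_j:
  a_11 = 210/1400 = 0.15, a_21 = 210/1400 = 0.15, a_31 = 420/1400 = 0.30
  a_12 = 210/1050 = 0.20, a_22 = 262.5/1050 = 0.25, a_32 = 210/1050 = 0.20
  a_13 = 595/1700 = 0.35, a_23 = 0/1700 = 0.00, a_33 = 595/1700 = 0.35
I − A =
  [   0.85    -0.20    -0.35]
  [  -0.15     0.75     0.00]
  [  -0.30    -0.20     0.65]
Cofactors of I−A, C_ij = (−1)^(i+j)·(minor ij) (rows/columns in the sector order above):
  C_11 = (0.75)(0.65) − (0.00)(-0.20) = 0.4875
  C_12 = −[(-0.15)(0.65) − (0.00)(-0.30)] = 0.0975
  C_13 = (-0.15)(-0.20) − (0.75)(-0.30) = 0.2550
  C_21 = −[(-0.20)(0.65) − (-0.35)(-0.20)] = 0.2000
  C_22 = (0.85)(0.65) − (-0.35)(-0.30) = 0.4475
  C_23 = −[(0.85)(-0.20) − (-0.20)(-0.30)] = 0.2300
  C_31 = (-0.20)(0.00) − (-0.35)(0.75) = 0.2625
  C_32 = −[(0.85)(0.00) − (-0.35)(-0.15)] = 0.0525
  C_33 = (0.85)(0.75) − (-0.20)(-0.15) = 0.6075
det(I−A) = Σ_j (I−A)_1j·C_1j = (0.85)(0.4875) + (-0.20)(0.0975) + (-0.35)(0.2550) = 0.305625
adj(I−A) = Cᵀ =
  [ 0.4875   0.2000   0.2625]
  [ 0.0975   0.4475   0.0525]
  [ 0.2550   0.2300   0.6075]
(I − A)⁻¹ = adj(I−A) / det(I−A) ≈
  [   1.5951     0.6544     0.8589]
  [   0.3190     1.4642     0.1718]
  [   0.8344     0.7526     1.9877]
The output multiplier for sector j is the column-j sum of the Leontief inverse (I − A)⁻¹ = adj(I−A) / det(I−A).
Column 3 of adj(I−A): (0.2625, 0.0525, 0.6075); det(I−A) = 0.305625.
m_3 = (0.2625 + 0.0525 + 0.6075) / 0.305625 = 0.9225 / 0.305625 ≈ 3.018.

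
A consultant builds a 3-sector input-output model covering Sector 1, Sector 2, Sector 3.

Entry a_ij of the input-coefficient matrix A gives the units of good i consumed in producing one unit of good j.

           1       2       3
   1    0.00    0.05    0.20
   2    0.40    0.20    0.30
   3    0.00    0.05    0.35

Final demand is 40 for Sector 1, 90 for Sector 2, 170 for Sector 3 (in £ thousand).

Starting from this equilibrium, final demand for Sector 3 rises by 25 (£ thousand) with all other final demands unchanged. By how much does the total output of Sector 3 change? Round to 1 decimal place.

Δx_3 = 40.0

I − A =
  [   1.00    -0.05    -0.20]
  [  -0.40     0.80    -0.30]
  [   0.00    -0.05     0.65]
Cofactors of I−A, C_ij = (−1)^(i+j)·(minor ij) (rows/columns in the sector order above):
  C_11 = (0.80)(0.65) − (-0.30)(-0.05) = 0.5050
  C_12 = −[(-0.40)(0.65) − (-0.30)(0.00)] = 0.2600
  C_13 = (-0.40)(-0.05) − (0.80)(0.00) = 0.0200
  C_21 = −[(-0.05)(0.65) − (-0.20)(-0.05)] = 0.0425
  C_22 = (1.00)(0.65) − (-0.20)(0.00) = 0.6500
  C_23 = −[(1.00)(-0.05) − (-0.05)(0.00)] = 0.0500
  C_31 = (-0.05)(-0.30) − (-0.20)(0.80) = 0.1750
  C_32 = −[(1.00)(-0.30) − (-0.20)(-0.40)] = 0.3800
  C_33 = (1.00)(0.80) − (-0.05)(-0.40) = 0.7800
det(I−A) = Σ_j (I−A)_1j·C_1j = (1.00)(0.5050) + (-0.05)(0.2600) + (-0.20)(0.0200) = 0.4880
adj(I−A) = Cᵀ =
  [ 0.5050   0.0425   0.1750]
  [ 0.2600   0.6500   0.3800]
  [ 0.0200   0.0500   0.7800]
(I − A)⁻¹ = adj(I−A) / det(I−A) ≈
  [   1.0348     0.0871     0.3586]
  [   0.5328     1.3320     0.7787]
  [   0.0410     0.1025     1.5984]
Δx = (I − A)⁻¹ Δd with Δd having +25 in the Sector 3 component and 0 elsewhere.
So Δx_3 = L_33 · (+25), where L_33 = adj(I−A)_33 / det(I−A) = 0.7800 / 0.4880.
Δx_3 = 0.7800 × (+25) / 0.4880 = 19.50 / 0.4880 ≈ 40.0.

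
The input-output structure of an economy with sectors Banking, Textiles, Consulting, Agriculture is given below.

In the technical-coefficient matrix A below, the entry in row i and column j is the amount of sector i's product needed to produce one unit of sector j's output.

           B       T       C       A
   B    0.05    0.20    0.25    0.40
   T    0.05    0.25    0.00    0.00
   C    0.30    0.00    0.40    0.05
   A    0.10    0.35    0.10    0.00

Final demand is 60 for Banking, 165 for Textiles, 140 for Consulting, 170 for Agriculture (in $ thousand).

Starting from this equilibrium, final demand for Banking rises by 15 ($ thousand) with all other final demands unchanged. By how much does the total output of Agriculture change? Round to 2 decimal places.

Δx_A = 3.55

I − A =
  [   0.95    -0.20    -0.25    -0.40]
  [  -0.05     0.75     0.00     0.00]
  [  -0.30     0.00     0.60    -0.05]
  [  -0.10    -0.35    -0.10     1.00]
Compute the cofactors C_ij = (−1)^(i+j)·(3×3 minor ij) of I−A; the adjugate is their transpose:
adj(I−A) = Cᵀ =
  [ 0.446250   0.207375   0.217500   0.189375]
  [ 0.029750   0.453000   0.014500   0.012625]
  [ 0.229625   0.119625   0.665500   0.125125]
  [ 0.078000   0.191250   0.093375   0.365250]
det(I−A) = Σ_j (I−A)_1j·C_1j = (0.95)(0.446250) + (-0.20)(0.029750) + (-0.25)(0.229625) + (-0.40)(0.078000) = 0.32938125
(I − A)⁻¹ = adj(I−A) / det(I−A) ≈
  [   1.3548     0.6296     0.6603     0.5749]
  [   0.0903     1.3753     0.0440     0.0383]
  [   0.6971     0.3632     2.0205     0.3799]
  [   0.2368     0.5806     0.2835     1.1089]
Δx = (I − A)⁻¹ Δd with Δd having +15 in the Banking component and 0 elsewhere.
So Δx_A = L_AB · (+15), where L_AB = adj(I−A)_AB / det(I−A) = 0.078000 / 0.32938125.
Δx_A = 0.078000 × (+15) / 0.32938125 = 1.17 / 0.32938125 ≈ 3.55.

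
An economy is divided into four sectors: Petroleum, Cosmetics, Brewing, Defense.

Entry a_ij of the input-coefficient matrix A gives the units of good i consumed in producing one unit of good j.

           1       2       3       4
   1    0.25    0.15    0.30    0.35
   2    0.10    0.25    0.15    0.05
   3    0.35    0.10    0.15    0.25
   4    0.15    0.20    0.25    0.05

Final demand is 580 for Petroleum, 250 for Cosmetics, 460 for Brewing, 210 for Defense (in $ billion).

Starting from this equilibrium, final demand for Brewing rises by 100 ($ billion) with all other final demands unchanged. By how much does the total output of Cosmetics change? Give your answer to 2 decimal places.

Δx_2 = 66.79

I − A =
  [   0.75    -0.15    -0.30    -0.35]
  [  -0.10     0.75    -0.15    -0.05]
  [  -0.35    -0.10     0.85    -0.25]
  [  -0.15    -0.20    -0.25     0.95]
Compute the cofactors C_ij = (−1)^(i+j)·(3×3 minor ij) of I−A; the adjugate is their transpose:
adj(I−A) = Cᵀ =
  [ 0.527250   0.223500   0.310125   0.287625]
  [ 0.140750   0.372500   0.147875   0.110375]
  [ 0.289250   0.183500   0.465125   0.238625]
  [ 0.189000   0.162000   0.202500   0.364500]
det(I−A) = Σ_j (I−A)_1j·C_1j = (0.75)(0.527250) + (-0.15)(0.140750) + (-0.30)(0.289250) + (-0.35)(0.189000) = 0.2214
(I − A)⁻¹ = adj(I−A) / det(I−A) ≈
  [   2.3814     1.0095     1.4007     1.2991]
  [   0.6357     1.6825     0.6679     0.4985]
  [   1.3065     0.8288     2.1008     1.0778]
  [   0.8537     0.7317     0.9146     1.6463]
Δx = (I − A)⁻¹ Δd with Δd having +100 in the Brewing component and 0 elsewhere.
So Δx_2 = L_23 · (+100), where L_23 = adj(I−A)_23 / det(I−A) = 0.147875 / 0.2214.
Δx_2 = 0.147875 × (+100) / 0.2214 = 14.7875 / 0.2214 ≈ 66.79.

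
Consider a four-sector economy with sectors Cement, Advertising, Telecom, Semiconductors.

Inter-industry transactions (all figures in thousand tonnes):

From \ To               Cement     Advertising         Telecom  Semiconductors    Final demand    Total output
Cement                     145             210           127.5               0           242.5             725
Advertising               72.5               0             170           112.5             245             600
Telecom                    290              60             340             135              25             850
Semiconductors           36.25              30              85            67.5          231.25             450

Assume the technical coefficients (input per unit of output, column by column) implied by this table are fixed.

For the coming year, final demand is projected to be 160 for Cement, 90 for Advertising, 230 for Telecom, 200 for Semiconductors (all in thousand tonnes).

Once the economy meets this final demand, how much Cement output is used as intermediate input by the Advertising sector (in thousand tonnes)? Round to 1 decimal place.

z_12 = 166.0

Technical coefficients a_ij = z_ij / X_j:
  a_11 = 145/725 = 0.20, a_21 = 72.5/725 = 0.10, a_31 = 290/725 = 0.40, a_41 = 36.25/725 = 0.05
  a_12 = 210/600 = 0.35, a_22 = 0/600 = 0.00, a_32 = 60/600 = 0.10, a_42 = 30/600 = 0.05
  a_13 = 127.5/850 = 0.15, a_23 = 170/850 = 0.20, a_33 = 340/850 = 0.40, a_43 = 85/850 = 0.10
  a_14 = 0/450 = 0.00, a_24 = 112.5/450 = 0.25, a_34 = 135/450 = 0.30, a_44 = 67.5/450 = 0.15
I − A =
  [   0.80    -0.35    -0.15     0.00]
  [  -0.10     1.00    -0.20    -0.25]
  [  -0.40    -0.10     0.60    -0.30]
  [  -0.05    -0.05    -0.10     0.85]
Compute the cofactors C_ij = (−1)^(i+j)·(3×3 minor ij) of I−A; the adjugate is their transpose:
adj(I−A) = Cᵀ =
  [ 0.450000   0.183000   0.193875   0.122250]
  [ 0.136500   0.330750   0.170625   0.157500]
  [ 0.361250   0.204250   0.635875   0.284500]
  [ 0.077000   0.054250   0.096250   0.353500]
det(I−A) = Σ_j (I−A)_1j·C_1j = (0.80)(0.450000) + (-0.35)(0.136500) + (-0.15)(0.361250) + (0.00)(0.077000) = 0.2580375
(I − A)⁻¹ = adj(I−A) / det(I−A) ≈
  [   1.7439     0.7092     0.7513     0.4738]
  [   0.5290     1.2818     0.6612     0.6104]
  [   1.4000     0.7916     2.4643     1.1026]
  [   0.2984     0.2102     0.3730     1.3700]
First solve x = (I − A)⁻¹ d = adj(I−A)·d / det(I−A); in particular x_2 = (0.136500·160 + 0.330750·90 + 0.170625·230 + 0.157500·200) / 0.2580375 = 122.35125 / 0.2580375 ≈ 474.161.
Intermediate flow from 1 to 2: z_12 = a_12 · x_2 = 0.35 × 122.35125 / 0.2580375 = 42.8229375 / 0.2580375 ≈ 166.0.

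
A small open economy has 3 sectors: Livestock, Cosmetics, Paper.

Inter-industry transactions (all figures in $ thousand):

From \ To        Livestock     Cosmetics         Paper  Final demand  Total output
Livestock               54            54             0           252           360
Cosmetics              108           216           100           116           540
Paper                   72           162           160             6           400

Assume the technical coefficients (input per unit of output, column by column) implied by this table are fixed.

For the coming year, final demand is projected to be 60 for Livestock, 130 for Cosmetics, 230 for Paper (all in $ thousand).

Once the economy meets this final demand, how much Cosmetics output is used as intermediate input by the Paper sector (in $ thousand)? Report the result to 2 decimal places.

z_23 = 181.01

Technical coefficients a_ij = z_ij / X_j:
  a_11 = 54/360 = 0.15, a_21 = 108/360 = 0.30, a_31 = 72/360 = 0.20
  a_12 = 54/540 = 0.10, a_22 = 216/540 = 0.40, a_32 = 162/540 = 0.30
  a_13 = 0/400 = 0.00, a_23 = 100/400 = 0.25, a_33 = 160/400 = 0.40
I − A =
  [   0.85    -0.10     0.00]
  [  -0.30     0.60    -0.25]
  [  -0.20    -0.30     0.60]
Cofactors of I−A, C_ij = (−1)^(i+j)·(minor ij) (rows/columns in the sector order above):
  C_11 = (0.60)(0.60) − (-0.25)(-0.30) = 0.2850
  C_12 = −[(-0.30)(0.60) − (-0.25)(-0.20)] = 0.2300
  C_13 = (-0.30)(-0.30) − (0.60)(-0.20) = 0.2100
  C_21 = −[(-0.10)(0.60) − (0.00)(-0.30)] = 0.0600
  C_22 = (0.85)(0.60) − (0.00)(-0.20) = 0.5100
  C_23 = −[(0.85)(-0.30) − (-0.10)(-0.20)] = 0.2750
  C_31 = (-0.10)(-0.25) − (0.00)(0.60) = 0.0250
  C_32 = −[(0.85)(-0.25) − (0.00)(-0.30)] = 0.2125
  C_33 = (0.85)(0.60) − (-0.10)(-0.30) = 0.4800
det(I−A) = Σ_j (I−A)_1j·C_1j = (0.85)(0.2850) + (-0.10)(0.2300) + (0.00)(0.2100) = 0.21925
adj(I−A) = Cᵀ =
  [ 0.2850   0.0600   0.0250]
  [ 0.2300   0.5100   0.2125]
  [ 0.2100   0.2750   0.4800]
(I − A)⁻¹ = adj(I−A) / det(I−A) ≈
  [   1.2999     0.2737     0.1140]
  [   1.0490     2.3261     0.9692]
  [   0.9578     1.2543     2.1893]
First solve x = (I − A)⁻¹ d = adj(I−A)·d / det(I−A); in particular x_3 = (0.2100·60 + 0.2750·130 + 0.4800·230) / 0.21925 = 158.75 / 0.21925 ≈ 724.0593.
Intermediate flow from 2 to 3: z_23 = a_23 · x_3 = 0.25 × 158.75 / 0.21925 = 39.6875 / 0.21925 ≈ 181.01.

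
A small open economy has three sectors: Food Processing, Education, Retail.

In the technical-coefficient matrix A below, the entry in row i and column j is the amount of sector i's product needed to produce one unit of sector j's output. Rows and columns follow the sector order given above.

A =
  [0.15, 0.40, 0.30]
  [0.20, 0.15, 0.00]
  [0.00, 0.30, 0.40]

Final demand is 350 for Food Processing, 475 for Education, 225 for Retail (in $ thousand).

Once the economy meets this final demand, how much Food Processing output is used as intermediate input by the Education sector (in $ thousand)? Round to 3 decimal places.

I − A =
  [   0.85    -0.40    -0.30]
  [  -0.20     0.85     0.00]
  [   0.00    -0.30     0.60]
Cofactors of I−A, C_ij = (−1)^(i+j)·(minor ij) (rows/columns in the sector order above):
  C_11 = (0.85)(0.60) − (0.00)(-0.30) = 0.5100
  C_12 = −[(-0.20)(0.60) − (0.00)(0.00)] = 0.1200
  C_13 = (-0.20)(-0.30) − (0.85)(0.00) = 0.0600
  C_21 = −[(-0.40)(0.60) − (-0.30)(-0.30)] = 0.3300
  C_22 = (0.85)(0.60) − (-0.30)(0.00) = 0.5100
  C_23 = −[(0.85)(-0.30) − (-0.40)(0.00)] = 0.2550
  C_31 = (-0.40)(0.00) − (-0.30)(0.85) = 0.2550
  C_32 = −[(0.85)(0.00) − (-0.30)(-0.20)] = 0.0600
  C_33 = (0.85)(0.85) − (-0.40)(-0.20) = 0.6425
det(I−A) = Σ_j (I−A)_1j·C_1j = (0.85)(0.5100) + (-0.40)(0.1200) + (-0.30)(0.0600) = 0.3675
adj(I−A) = Cᵀ =
  [ 0.5100   0.3300   0.2550]
  [ 0.1200   0.5100   0.0600]
  [ 0.0600   0.2550   0.6425]
(I − A)⁻¹ = adj(I−A) / det(I−A) ≈
  [   1.3878     0.8980     0.6939]
  [   0.3265     1.3878     0.1633]
  [   0.1633     0.6939     1.7483]
First solve x = (I − A)⁻¹ d = adj(I−A)·d / det(I−A); in particular x_2 = (0.1200·350 + 0.5100·475 + 0.0600·225) / 0.3675 = 297.75 / 0.3675 ≈ 810.20408.
Intermediate flow from 1 to 2: z_12 = a_12 · x_2 = 0.40 × 297.75 / 0.3675 = 119.10 / 0.3675 ≈ 324.082.

z_12 = 324.082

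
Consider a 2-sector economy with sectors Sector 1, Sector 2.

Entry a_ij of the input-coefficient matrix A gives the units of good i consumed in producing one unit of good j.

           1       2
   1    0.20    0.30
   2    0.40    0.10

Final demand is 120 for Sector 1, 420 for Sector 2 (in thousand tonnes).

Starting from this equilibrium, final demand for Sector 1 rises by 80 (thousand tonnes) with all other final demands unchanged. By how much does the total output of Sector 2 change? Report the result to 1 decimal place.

Δx_2 = 53.3

I − A =
  [   0.80    -0.30]
  [  -0.40     0.90]
det(I−A) = (0.80)(0.90) − (-0.30)(-0.40) = 0.6000
adj(I−A) = [[0.90, 0.30], [0.40, 0.80]]
(I − A)⁻¹ = adj(I−A) / det(I−A) ≈
  [   1.5000     0.5000]
  [   0.6667     1.3333]
Δx = (I − A)⁻¹ Δd with Δd having +80 in the Sector 1 component and 0 elsewhere.
So Δx_2 = L_21 · (+80), where L_21 = adj(I−A)_21 / det(I−A) = 0.40 / 0.6000.
Δx_2 = 0.40 × (+80) / 0.6000 = 32.00 / 0.6000 ≈ 53.3.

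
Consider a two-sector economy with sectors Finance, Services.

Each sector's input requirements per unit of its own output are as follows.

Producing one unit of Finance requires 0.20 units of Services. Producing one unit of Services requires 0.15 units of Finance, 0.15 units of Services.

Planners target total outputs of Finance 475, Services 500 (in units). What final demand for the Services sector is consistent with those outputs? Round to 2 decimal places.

d_2 = 330.00

I − A =
  [   1.00    -0.15]
  [  -0.20     0.85]
d = (I − A) x:
  d_1 = (+1.00)·475 + (-0.15)·500 = 400.00
  d_2 = (-0.20)·475 + (+0.85)·500 = 330.00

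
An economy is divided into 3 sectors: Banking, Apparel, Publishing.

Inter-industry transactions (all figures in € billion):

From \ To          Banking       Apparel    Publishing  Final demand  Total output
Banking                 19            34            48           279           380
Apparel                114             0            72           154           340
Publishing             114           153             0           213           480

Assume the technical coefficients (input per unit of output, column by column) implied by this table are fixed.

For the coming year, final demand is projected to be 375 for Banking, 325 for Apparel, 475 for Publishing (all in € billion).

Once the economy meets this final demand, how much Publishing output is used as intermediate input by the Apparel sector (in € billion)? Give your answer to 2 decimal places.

z_PA = 284.25

Technical coefficients a_ij = z_ij / X_j:
  a_BB = 19/380 = 0.05, a_AB = 114/380 = 0.30, a_PB = 114/380 = 0.30
  a_BA = 34/340 = 0.10, a_AA = 0/340 = 0.00, a_PA = 153/340 = 0.45
  a_BP = 48/480 = 0.10, a_AP = 72/480 = 0.15, a_PP = 0/480 = 0.00
I − A =
  [   0.95    -0.10    -0.10]
  [  -0.30     1.00    -0.15]
  [  -0.30    -0.45     1.00]
Cofactors of I−A, C_ij = (−1)^(i+j)·(minor ij) (rows/columns in the sector order above):
  C_11 = (1.00)(1.00) − (-0.15)(-0.45) = 0.9325
  C_12 = −[(-0.30)(1.00) − (-0.15)(-0.30)] = 0.3450
  C_13 = (-0.30)(-0.45) − (1.00)(-0.30) = 0.4350
  C_21 = −[(-0.10)(1.00) − (-0.10)(-0.45)] = 0.1450
  C_22 = (0.95)(1.00) − (-0.10)(-0.30) = 0.9200
  C_23 = −[(0.95)(-0.45) − (-0.10)(-0.30)] = 0.4575
  C_31 = (-0.10)(-0.15) − (-0.10)(1.00) = 0.1150
  C_32 = −[(0.95)(-0.15) − (-0.10)(-0.30)] = 0.1725
  C_33 = (0.95)(1.00) − (-0.10)(-0.30) = 0.9200
det(I−A) = Σ_j (I−A)_1j·C_1j = (0.95)(0.9325) + (-0.10)(0.3450) + (-0.10)(0.4350) = 0.807875
adj(I−A) = Cᵀ =
  [ 0.9325   0.1450   0.1150]
  [ 0.3450   0.9200   0.1725]
  [ 0.4350   0.4575   0.9200]
(I − A)⁻¹ = adj(I−A) / det(I−A) ≈
  [   1.1543     0.1795     0.1423]
  [   0.4270     1.1388     0.2135]
  [   0.5384     0.5663     1.1388]
First solve x = (I − A)⁻¹ d = adj(I−A)·d / det(I−A); in particular x_A = (0.3450·375 + 0.9200·325 + 0.1725·475) / 0.807875 = 510.3125 / 0.807875 ≈ 631.6726.
Intermediate flow from P to A: z_PA = a_PA · x_A = 0.45 × 510.3125 / 0.807875 = 229.640625 / 0.807875 ≈ 284.25.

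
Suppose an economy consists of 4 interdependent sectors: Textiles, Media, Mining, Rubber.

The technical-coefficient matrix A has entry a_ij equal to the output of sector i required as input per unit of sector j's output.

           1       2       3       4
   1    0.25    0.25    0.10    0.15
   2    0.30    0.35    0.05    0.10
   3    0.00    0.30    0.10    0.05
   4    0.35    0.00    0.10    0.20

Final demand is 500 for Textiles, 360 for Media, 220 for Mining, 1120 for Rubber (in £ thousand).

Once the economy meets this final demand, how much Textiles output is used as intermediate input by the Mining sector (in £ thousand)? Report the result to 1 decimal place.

z_13 = 99.7

I − A =
  [   0.75    -0.25    -0.10    -0.15]
  [  -0.30     0.65    -0.05    -0.10]
  [   0.00    -0.30     0.90    -0.05]
  [  -0.35     0.00    -0.10     0.80]
Compute the cofactors C_ij = (−1)^(i+j)·(3×3 minor ij) of I−A; the adjugate is their transpose:
adj(I−A) = Cᵀ =
  [ 0.449750   0.207250   0.074250   0.114875]
  [ 0.246875   0.487250   0.066875   0.111375]
  [ 0.093875   0.168625   0.287125   0.056625]
  [ 0.208500   0.111750   0.068375   0.351000]
det(I−A) = Σ_j (I−A)_1j·C_1j = (0.75)(0.449750) + (-0.25)(0.246875) + (-0.10)(0.093875) + (-0.15)(0.208500) = 0.23493125
(I − A)⁻¹ = adj(I−A) / det(I−A) ≈
  [   1.9144     0.8822     0.3160     0.4890]
  [   1.0508     2.0740     0.2847     0.4741]
  [   0.3996     0.7178     1.2222     0.2410]
  [   0.8875     0.4757     0.2910     1.4941]
First solve x = (I − A)⁻¹ d = adj(I−A)·d / det(I−A); in particular x_3 = (0.093875·500 + 0.168625·360 + 0.287125·220 + 0.056625·1120) / 0.23493125 = 234.23 / 0.23493125 ≈ 997.015.
Intermediate flow from 1 to 3: z_13 = a_13 · x_3 = 0.10 × 234.23 / 0.23493125 = 23.423 / 0.23493125 ≈ 99.7.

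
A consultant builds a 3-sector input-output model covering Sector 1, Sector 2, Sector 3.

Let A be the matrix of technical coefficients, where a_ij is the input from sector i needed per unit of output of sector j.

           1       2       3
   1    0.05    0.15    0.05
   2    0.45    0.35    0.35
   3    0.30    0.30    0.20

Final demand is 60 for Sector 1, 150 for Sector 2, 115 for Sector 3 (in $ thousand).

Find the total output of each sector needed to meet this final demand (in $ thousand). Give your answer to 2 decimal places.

x_1 = 178.33, x_2 = 585.96, x_3 = 430.36

I − A =
  [   0.95    -0.15    -0.05]
  [  -0.45     0.65    -0.35]
  [  -0.30    -0.30     0.80]
Cofactors of I−A, C_ij = (−1)^(i+j)·(minor ij) (rows/columns in the sector order above):
  C_11 = (0.65)(0.80) − (-0.35)(-0.30) = 0.4150
  C_12 = −[(-0.45)(0.80) − (-0.35)(-0.30)] = 0.4650
  C_13 = (-0.45)(-0.30) − (0.65)(-0.30) = 0.3300
  C_21 = −[(-0.15)(0.80) − (-0.05)(-0.30)] = 0.1350
  C_22 = (0.95)(0.80) − (-0.05)(-0.30) = 0.7450
  C_23 = −[(0.95)(-0.30) − (-0.15)(-0.30)] = 0.3300
  C_31 = (-0.15)(-0.35) − (-0.05)(0.65) = 0.0850
  C_32 = −[(0.95)(-0.35) − (-0.05)(-0.45)] = 0.3550
  C_33 = (0.95)(0.65) − (-0.15)(-0.45) = 0.5500
det(I−A) = Σ_j (I−A)_1j·C_1j = (0.95)(0.4150) + (-0.15)(0.4650) + (-0.05)(0.3300) = 0.3080
adj(I−A) = Cᵀ =
  [ 0.4150   0.1350   0.0850]
  [ 0.4650   0.7450   0.3550]
  [ 0.3300   0.3300   0.5500]
(I − A)⁻¹ = adj(I−A) / det(I−A) ≈
  [   1.3474     0.4383     0.2760]
  [   1.5097     2.4188     1.1526]
  [   1.0714     1.0714     1.7857]
x = (I − A)⁻¹ d = adj(I−A)·d / det(I−A), with det(I−A) = 0.3080:
  x_1 = (0.4150·60 + 0.1350·150 + 0.0850·115) / 0.3080 = 54.925 / 0.3080 ≈ 178.33
  x_2 = (0.4650·60 + 0.7450·150 + 0.3550·115) / 0.3080 = 180.475 / 0.3080 ≈ 585.96
  x_3 = (0.3300·60 + 0.3300·150 + 0.5500·115) / 0.3080 = 132.55 / 0.3080 ≈ 430.36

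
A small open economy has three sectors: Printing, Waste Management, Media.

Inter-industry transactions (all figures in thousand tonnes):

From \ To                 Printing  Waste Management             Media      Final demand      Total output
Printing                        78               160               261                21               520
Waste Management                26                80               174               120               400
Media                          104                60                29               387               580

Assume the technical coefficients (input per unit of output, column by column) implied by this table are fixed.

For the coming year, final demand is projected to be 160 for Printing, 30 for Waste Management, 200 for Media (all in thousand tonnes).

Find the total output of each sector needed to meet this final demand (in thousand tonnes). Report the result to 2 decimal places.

x_P = 457.37, x_W = 192.54, x_M = 337.22

Technical coefficients a_ij = z_ij / X_j:
  a_PP = 78/520 = 0.15, a_WP = 26/520 = 0.05, a_MP = 104/520 = 0.20
  a_PW = 160/400 = 0.40, a_WW = 80/400 = 0.20, a_MW = 60/400 = 0.15
  a_PM = 261/580 = 0.45, a_WM = 174/580 = 0.30, a_MM = 29/580 = 0.05
I − A =
  [   0.85    -0.40    -0.45]
  [  -0.05     0.80    -0.30]
  [  -0.20    -0.15     0.95]
Cofactors of I−A, C_ij = (−1)^(i+j)·(minor ij) (rows/columns in the sector order above):
  C_11 = (0.80)(0.95) − (-0.30)(-0.15) = 0.7150
  C_12 = −[(-0.05)(0.95) − (-0.30)(-0.20)] = 0.1075
  C_13 = (-0.05)(-0.15) − (0.80)(-0.20) = 0.1675
  C_21 = −[(-0.40)(0.95) − (-0.45)(-0.15)] = 0.4475
  C_22 = (0.85)(0.95) − (-0.45)(-0.20) = 0.7175
  C_23 = −[(0.85)(-0.15) − (-0.40)(-0.20)] = 0.2075
  C_31 = (-0.40)(-0.30) − (-0.45)(0.80) = 0.4800
  C_32 = −[(0.85)(-0.30) − (-0.45)(-0.05)] = 0.2775
  C_33 = (0.85)(0.80) − (-0.40)(-0.05) = 0.6600
det(I−A) = Σ_j (I−A)_1j·C_1j = (0.85)(0.7150) + (-0.40)(0.1075) + (-0.45)(0.1675) = 0.489375
adj(I−A) = Cᵀ =
  [ 0.7150   0.4475   0.4800]
  [ 0.1075   0.7175   0.2775]
  [ 0.1675   0.2075   0.6600]
(I − A)⁻¹ = adj(I−A) / det(I−A) ≈
  [   1.4610     0.9144     0.9808]
  [   0.2197     1.4662     0.5670]
  [   0.3423     0.4240     1.3487]
x = (I − A)⁻¹ d = adj(I−A)·d / det(I−A), with det(I−A) = 0.489375:
  x_P = (0.7150·160 + 0.4475·30 + 0.4800·200) / 0.489375 = 223.825 / 0.489375 ≈ 457.37
  x_W = (0.1075·160 + 0.7175·30 + 0.2775·200) / 0.489375 = 94.225 / 0.489375 ≈ 192.54
  x_M = (0.1675·160 + 0.2075·30 + 0.6600·200) / 0.489375 = 165.025 / 0.489375 ≈ 337.22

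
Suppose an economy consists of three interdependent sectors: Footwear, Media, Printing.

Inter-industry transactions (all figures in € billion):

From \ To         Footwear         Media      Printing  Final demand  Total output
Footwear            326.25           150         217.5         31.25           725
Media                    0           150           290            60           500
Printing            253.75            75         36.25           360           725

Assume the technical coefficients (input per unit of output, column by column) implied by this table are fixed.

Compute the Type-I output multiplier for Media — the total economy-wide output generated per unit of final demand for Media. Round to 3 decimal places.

Technical coefficients a_ij = z_ij / X_j:
  a_11 = 326.25/725 = 0.45, a_21 = 0/725 = 0.00, a_31 = 253.75/725 = 0.35
  a_12 = 150/500 = 0.30, a_22 = 150/500 = 0.30, a_32 = 75/500 = 0.15
  a_13 = 217.5/725 = 0.30, a_23 = 290/725 = 0.40, a_33 = 36.25/725 = 0.05
I − A =
  [   0.55    -0.30    -0.30]
  [   0.00     0.70    -0.40]
  [  -0.35    -0.15     0.95]
Cofactors of I−A, C_ij = (−1)^(i+j)·(minor ij) (rows/columns in the sector order above):
  C_11 = (0.70)(0.95) − (-0.40)(-0.15) = 0.6050
  C_12 = −[(0.00)(0.95) − (-0.40)(-0.35)] = 0.1400
  C_13 = (0.00)(-0.15) − (0.70)(-0.35) = 0.2450
  C_21 = −[(-0.30)(0.95) − (-0.30)(-0.15)] = 0.3300
  C_22 = (0.55)(0.95) − (-0.30)(-0.35) = 0.4175
  C_23 = −[(0.55)(-0.15) − (-0.30)(-0.35)] = 0.1875
  C_31 = (-0.30)(-0.40) − (-0.30)(0.70) = 0.3300
  C_32 = −[(0.55)(-0.40) − (-0.30)(0.00)] = 0.2200
  C_33 = (0.55)(0.70) − (-0.30)(0.00) = 0.3850
det(I−A) = Σ_j (I−A)_1j·C_1j = (0.55)(0.6050) + (-0.30)(0.1400) + (-0.30)(0.2450) = 0.21725
adj(I−A) = Cᵀ =
  [ 0.6050   0.3300   0.3300]
  [ 0.1400   0.4175   0.2200]
  [ 0.2450   0.1875   0.3850]
(I − A)⁻¹ = adj(I−A) / det(I−A) ≈
  [   2.7848     1.5190     1.5190]
  [   0.6444     1.9217     1.0127]
  [   1.1277     0.8631     1.7722]
The output multiplier for sector j is the column-j sum of the Leontief inverse (I − A)⁻¹ = adj(I−A) / det(I−A).
Column 2 of adj(I−A): (0.3300, 0.4175, 0.1875); det(I−A) = 0.21725.
m_2 = (0.3300 + 0.4175 + 0.1875) / 0.21725 = 0.935 / 0.21725 ≈ 4.304.

m_2 = 4.304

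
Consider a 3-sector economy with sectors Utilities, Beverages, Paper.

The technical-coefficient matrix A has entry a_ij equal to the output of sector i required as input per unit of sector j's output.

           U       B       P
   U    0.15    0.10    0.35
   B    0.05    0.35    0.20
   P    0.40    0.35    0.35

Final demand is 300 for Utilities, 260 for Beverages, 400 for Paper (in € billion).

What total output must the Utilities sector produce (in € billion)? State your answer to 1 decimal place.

x_U = 1325.5

I − A =
  [   0.85    -0.10    -0.35]
  [  -0.05     0.65    -0.20]
  [  -0.40    -0.35     0.65]
Cofactors of I−A, C_ij = (−1)^(i+j)·(minor ij) (rows/columns in the sector order above):
  C_11 = (0.65)(0.65) − (-0.20)(-0.35) = 0.3525
  C_12 = −[(-0.05)(0.65) − (-0.20)(-0.40)] = 0.1125
  C_13 = (-0.05)(-0.35) − (0.65)(-0.40) = 0.2775
  C_21 = −[(-0.10)(0.65) − (-0.35)(-0.35)] = 0.1875
  C_22 = (0.85)(0.65) − (-0.35)(-0.40) = 0.4125
  C_23 = −[(0.85)(-0.35) − (-0.10)(-0.40)] = 0.3375
  C_31 = (-0.10)(-0.20) − (-0.35)(0.65) = 0.2475
  C_32 = −[(0.85)(-0.20) − (-0.35)(-0.05)] = 0.1875
  C_33 = (0.85)(0.65) − (-0.10)(-0.05) = 0.5475
det(I−A) = Σ_j (I−A)_1j·C_1j = (0.85)(0.3525) + (-0.10)(0.1125) + (-0.35)(0.2775) = 0.19125
adj(I−A) = Cᵀ =
  [ 0.3525   0.1875   0.2475]
  [ 0.1125   0.4125   0.1875]
  [ 0.2775   0.3375   0.5475]
(I − A)⁻¹ = adj(I−A) / det(I−A) ≈
  [   1.8431     0.9804     1.2941]
  [   0.5882     2.1569     0.9804]
  [   1.4510     1.7647     2.8627]
x = (I − A)⁻¹ d = adj(I−A)·d / det(I−A), with det(I−A) = 0.19125:
  x_U = (0.3525·300 + 0.1875·260 + 0.2475·400) / 0.19125 = 253.50 / 0.19125 ≈ 1325.5
  x_B = (0.1125·300 + 0.4125·260 + 0.1875·400) / 0.19125 = 216.00 / 0.19125 ≈ 1129.4
  x_P = (0.2775·300 + 0.3375·260 + 0.5475·400) / 0.19125 = 390.00 / 0.19125 ≈ 2039.2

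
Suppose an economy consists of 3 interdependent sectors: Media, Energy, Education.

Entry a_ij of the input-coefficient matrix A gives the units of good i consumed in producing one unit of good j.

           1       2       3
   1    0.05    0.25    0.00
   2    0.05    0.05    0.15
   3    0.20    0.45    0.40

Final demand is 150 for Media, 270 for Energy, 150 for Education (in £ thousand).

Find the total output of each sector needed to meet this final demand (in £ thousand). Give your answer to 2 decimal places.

I − A =
  [   0.95    -0.25     0.00]
  [  -0.05     0.95    -0.15]
  [  -0.20    -0.45     0.60]
Cofactors of I−A, C_ij = (−1)^(i+j)·(minor ij) (rows/columns in the sector order above):
  C_11 = (0.95)(0.60) − (-0.15)(-0.45) = 0.5025
  C_12 = −[(-0.05)(0.60) − (-0.15)(-0.20)] = 0.0600
  C_13 = (-0.05)(-0.45) − (0.95)(-0.20) = 0.2125
  C_21 = −[(-0.25)(0.60) − (0.00)(-0.45)] = 0.1500
  C_22 = (0.95)(0.60) − (0.00)(-0.20) = 0.5700
  C_23 = −[(0.95)(-0.45) − (-0.25)(-0.20)] = 0.4775
  C_31 = (-0.25)(-0.15) − (0.00)(0.95) = 0.0375
  C_32 = −[(0.95)(-0.15) − (0.00)(-0.05)] = 0.1425
  C_33 = (0.95)(0.95) − (-0.25)(-0.05) = 0.8900
det(I−A) = Σ_j (I−A)_1j·C_1j = (0.95)(0.5025) + (-0.25)(0.0600) + (0.00)(0.2125) = 0.462375
adj(I−A) = Cᵀ =
  [ 0.5025   0.1500   0.0375]
  [ 0.0600   0.5700   0.1425]
  [ 0.2125   0.4775   0.8900]
(I − A)⁻¹ = adj(I−A) / det(I−A) ≈
  [   1.0868     0.3244     0.0811]
  [   0.1298     1.2328     0.3082]
  [   0.4596     1.0327     1.9248]
x = (I − A)⁻¹ d = adj(I−A)·d / det(I−A), with det(I−A) = 0.462375:
  x_1 = (0.5025·150 + 0.1500·270 + 0.0375·150) / 0.462375 = 121.50 / 0.462375 ≈ 262.77
  x_2 = (0.0600·150 + 0.5700·270 + 0.1425·150) / 0.462375 = 184.275 / 0.462375 ≈ 398.54
  x_3 = (0.2125·150 + 0.4775·270 + 0.8900·150) / 0.462375 = 294.30 / 0.462375 ≈ 636.50

x_1 = 262.77, x_2 = 398.54, x_3 = 636.50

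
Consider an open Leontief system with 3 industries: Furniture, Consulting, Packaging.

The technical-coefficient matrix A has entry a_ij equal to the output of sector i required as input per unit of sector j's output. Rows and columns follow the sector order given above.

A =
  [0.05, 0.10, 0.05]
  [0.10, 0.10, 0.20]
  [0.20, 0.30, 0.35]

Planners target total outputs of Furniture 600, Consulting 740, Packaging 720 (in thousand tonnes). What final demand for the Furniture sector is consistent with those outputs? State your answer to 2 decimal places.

d_1 = 460.00

I − A =
  [   0.95    -0.10    -0.05]
  [  -0.10     0.90    -0.20]
  [  -0.20    -0.30     0.65]
d = (I − A) x:
  d_1 = (+0.95)·600 + (-0.10)·740 + (-0.05)·720 = 460.00
  d_2 = (-0.10)·600 + (+0.90)·740 + (-0.20)·720 = 462.00
  d_3 = (-0.20)·600 + (-0.30)·740 + (+0.65)·720 = 126.00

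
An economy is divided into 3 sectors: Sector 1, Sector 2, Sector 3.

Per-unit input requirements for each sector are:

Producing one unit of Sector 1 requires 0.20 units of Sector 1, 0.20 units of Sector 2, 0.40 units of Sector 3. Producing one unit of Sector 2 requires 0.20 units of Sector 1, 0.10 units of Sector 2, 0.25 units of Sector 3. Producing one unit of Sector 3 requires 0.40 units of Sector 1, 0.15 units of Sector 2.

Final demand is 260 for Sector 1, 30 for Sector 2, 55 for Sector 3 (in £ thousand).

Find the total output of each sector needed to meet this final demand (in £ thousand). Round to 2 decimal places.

x_1 = 537.34, x_2 = 206.33, x_3 = 321.52

I − A =
  [   0.80    -0.20    -0.40]
  [  -0.20     0.90    -0.15]
  [  -0.40    -0.25     1.00]
Cofactors of I−A, C_ij = (−1)^(i+j)·(minor ij) (rows/columns in the sector order above):
  C_11 = (0.90)(1.00) − (-0.15)(-0.25) = 0.8625
  C_12 = −[(-0.20)(1.00) − (-0.15)(-0.40)] = 0.2600
  C_13 = (-0.20)(-0.25) − (0.90)(-0.40) = 0.4100
  C_21 = −[(-0.20)(1.00) − (-0.40)(-0.25)] = 0.3000
  C_22 = (0.80)(1.00) − (-0.40)(-0.40) = 0.6400
  C_23 = −[(0.80)(-0.25) − (-0.20)(-0.40)] = 0.2800
  C_31 = (-0.20)(-0.15) − (-0.40)(0.90) = 0.3900
  C_32 = −[(0.80)(-0.15) − (-0.40)(-0.20)] = 0.2000
  C_33 = (0.80)(0.90) − (-0.20)(-0.20) = 0.6800
det(I−A) = Σ_j (I−A)_1j·C_1j = (0.80)(0.8625) + (-0.20)(0.2600) + (-0.40)(0.4100) = 0.4740
adj(I−A) = Cᵀ =
  [ 0.8625   0.3000   0.3900]
  [ 0.2600   0.6400   0.2000]
  [ 0.4100   0.2800   0.6800]
(I − A)⁻¹ = adj(I−A) / det(I−A) ≈
  [   1.8196     0.6329     0.8228]
  [   0.5485     1.3502     0.4219]
  [   0.8650     0.5907     1.4346]
x = (I − A)⁻¹ d = adj(I−A)·d / det(I−A), with det(I−A) = 0.4740:
  x_1 = (0.8625·260 + 0.3000·30 + 0.3900·55) / 0.4740 = 254.70 / 0.4740 ≈ 537.34
  x_2 = (0.2600·260 + 0.6400·30 + 0.2000·55) / 0.4740 = 97.80 / 0.4740 ≈ 206.33
  x_3 = (0.4100·260 + 0.2800·30 + 0.6800·55) / 0.4740 = 152.40 / 0.4740 ≈ 321.52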